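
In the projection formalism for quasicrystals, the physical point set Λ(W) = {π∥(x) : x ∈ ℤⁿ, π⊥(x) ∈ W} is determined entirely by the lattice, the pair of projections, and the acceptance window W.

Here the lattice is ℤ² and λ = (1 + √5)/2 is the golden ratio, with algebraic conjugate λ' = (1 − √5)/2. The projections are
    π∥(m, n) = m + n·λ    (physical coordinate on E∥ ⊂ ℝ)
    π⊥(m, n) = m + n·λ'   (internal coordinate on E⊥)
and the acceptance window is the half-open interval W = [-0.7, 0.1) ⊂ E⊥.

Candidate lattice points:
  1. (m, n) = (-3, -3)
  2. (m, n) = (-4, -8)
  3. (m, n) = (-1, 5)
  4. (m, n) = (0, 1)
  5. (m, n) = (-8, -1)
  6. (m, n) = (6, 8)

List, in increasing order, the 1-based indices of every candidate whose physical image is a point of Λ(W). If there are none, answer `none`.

4

λ' = (1−√5)/2 ≈ -0.6180.
[1] lift (-3,-3): star map gives -1.1459; window check -0.7 ≤ -1.1459 < 0.1 is false → out
[2] lift (-4,-8): star map gives 0.9443; window check -0.7 ≤ 0.9443 < 0.1 is false → out
[3] lift (-1,5): star map gives -4.0902; window check -0.7 ≤ -4.0902 < 0.1 is false → out
[4] lift (0,1): star map gives -0.6180; window check -0.7 ≤ -0.6180 < 0.1 is true → IN Λ
[5] lift (-8,-1): star map gives -7.3820; window check -0.7 ≤ -7.3820 < 0.1 is false → out
[6] lift (6,8): star map gives 1.0557; window check -0.7 ≤ 1.0557 < 0.1 is false → out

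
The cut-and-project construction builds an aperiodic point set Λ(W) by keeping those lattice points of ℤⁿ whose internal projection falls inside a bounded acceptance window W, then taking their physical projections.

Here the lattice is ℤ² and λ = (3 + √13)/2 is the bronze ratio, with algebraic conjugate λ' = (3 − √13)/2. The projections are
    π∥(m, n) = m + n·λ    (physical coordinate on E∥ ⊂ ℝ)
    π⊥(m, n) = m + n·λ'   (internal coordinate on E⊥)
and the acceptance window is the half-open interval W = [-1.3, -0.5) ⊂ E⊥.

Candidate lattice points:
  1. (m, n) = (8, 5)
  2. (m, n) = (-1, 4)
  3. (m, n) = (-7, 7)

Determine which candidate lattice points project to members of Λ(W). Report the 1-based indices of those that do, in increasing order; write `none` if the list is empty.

none

Numerically λ ≈ 3.3028 and λ' = −1/λ ≈ -0.3028.
[1] lift (8,5): star map gives 6.4861; window check -1.3 ≤ 6.4861 < -0.5 is false → out
[2] lift (-1,4): star map gives -2.2111; window check -1.3 ≤ -2.2111 < -0.5 is false → out
[3] lift (-7,7): star map gives -9.1194; window check -1.3 ≤ -9.1194 < -0.5 is false → out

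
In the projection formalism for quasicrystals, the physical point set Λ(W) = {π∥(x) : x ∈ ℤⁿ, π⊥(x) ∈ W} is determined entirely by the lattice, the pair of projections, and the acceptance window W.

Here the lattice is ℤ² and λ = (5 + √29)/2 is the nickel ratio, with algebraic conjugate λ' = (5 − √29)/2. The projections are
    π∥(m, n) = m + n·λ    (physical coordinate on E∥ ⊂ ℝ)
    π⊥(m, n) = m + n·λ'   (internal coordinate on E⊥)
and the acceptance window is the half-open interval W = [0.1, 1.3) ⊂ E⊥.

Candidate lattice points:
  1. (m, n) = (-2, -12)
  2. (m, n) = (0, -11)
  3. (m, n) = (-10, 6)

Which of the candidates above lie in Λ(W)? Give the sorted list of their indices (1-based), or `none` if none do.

Compute λ' = (5−√29)/2 = -0.1926, so π⊥(m,n) = m -0.1926·n.
[1] lift (-2,-12): star map gives 0.3110; window check 0.1 ≤ 0.3110 < 1.3 is true → IN Λ
[2] lift (0,-11): star map gives 2.1184; window check 0.1 ≤ 2.1184 < 1.3 is false → out
[3] lift (-10,6): star map gives -11.1555; window check 0.1 ≤ -11.1555 < 1.3 is false → out

1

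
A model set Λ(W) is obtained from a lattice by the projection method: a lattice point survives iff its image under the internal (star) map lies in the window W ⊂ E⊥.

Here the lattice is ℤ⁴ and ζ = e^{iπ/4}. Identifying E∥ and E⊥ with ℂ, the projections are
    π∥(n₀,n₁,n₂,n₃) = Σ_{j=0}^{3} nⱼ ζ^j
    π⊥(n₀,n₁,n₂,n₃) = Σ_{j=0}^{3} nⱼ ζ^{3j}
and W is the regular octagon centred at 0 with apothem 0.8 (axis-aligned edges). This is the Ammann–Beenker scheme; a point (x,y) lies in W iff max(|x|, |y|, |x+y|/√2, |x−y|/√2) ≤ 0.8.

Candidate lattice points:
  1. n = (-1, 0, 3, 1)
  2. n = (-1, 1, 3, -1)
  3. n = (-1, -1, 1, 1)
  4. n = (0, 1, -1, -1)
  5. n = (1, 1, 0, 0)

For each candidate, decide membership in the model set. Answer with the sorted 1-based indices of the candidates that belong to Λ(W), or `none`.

Internal map: ζ^{3j} for j=0..3 gives (1,0), (−√2/2,√2/2), (0,−1), (√2/2,√2/2).
#1 (-1, 0, 3, 1): internal (-0.292893, -2.292893); octagon support 2.292893 vs apothem 0.8 → ∉ W
#2 (-1, 1, 3, -1): internal (-2.414214, -3.000000); octagon support 3.828427 vs apothem 0.8 → ∉ W
#3 (-1, -1, 1, 1): internal (0.414214, -1.000000); octagon support 1.000000 vs apothem 0.8 → ∉ W
#4 (0, 1, -1, -1): internal (-1.414214, 1.000000); octagon support 1.707107 vs apothem 0.8 → ∉ W
#5 (1, 1, 0, 0): internal (0.292893, 0.707107); octagon support 0.707107 vs apothem 0.8 → ∈ W

5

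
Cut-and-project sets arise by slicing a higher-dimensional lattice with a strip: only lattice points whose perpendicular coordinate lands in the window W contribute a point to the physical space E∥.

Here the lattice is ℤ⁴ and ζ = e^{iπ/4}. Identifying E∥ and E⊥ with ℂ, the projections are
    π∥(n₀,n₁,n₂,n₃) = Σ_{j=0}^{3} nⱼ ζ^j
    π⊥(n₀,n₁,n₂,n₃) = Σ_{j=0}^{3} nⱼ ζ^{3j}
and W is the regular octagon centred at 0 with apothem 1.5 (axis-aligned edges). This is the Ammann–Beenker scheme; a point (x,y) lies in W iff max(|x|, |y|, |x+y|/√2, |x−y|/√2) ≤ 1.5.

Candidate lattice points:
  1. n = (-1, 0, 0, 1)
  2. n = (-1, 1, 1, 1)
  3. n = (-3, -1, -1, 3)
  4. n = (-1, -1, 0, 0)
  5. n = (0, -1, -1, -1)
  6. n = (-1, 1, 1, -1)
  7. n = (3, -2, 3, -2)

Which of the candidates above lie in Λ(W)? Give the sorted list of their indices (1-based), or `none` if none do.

1, 2, 4, 5

Internal map: ζ^{3j} for j=0..3 gives (1,0), (−√2/2,√2/2), (0,−1), (√2/2,√2/2).
candidate 1: n = (-1, 0, 0, 1) → π⊥ ≈ (-0.2929, +0.7071); max(|x|,|y|,|x±y|/√2) = 0.7071 ≤ 1.5 ⇒ ∈ W
candidate 2: n = (-1, 1, 1, 1) → π⊥ ≈ (-1.0000, +0.4142); max(|x|,|y|,|x±y|/√2) = 1.0000 ≤ 1.5 ⇒ ∈ W
candidate 3: n = (-3, -1, -1, 3) → π⊥ ≈ (-0.1716, +2.4142); max(|x|,|y|,|x±y|/√2) = 2.4142 > 1.5 ⇒ ∉ W
candidate 4: n = (-1, -1, 0, 0) → π⊥ ≈ (-0.2929, -0.7071); max(|x|,|y|,|x±y|/√2) = 0.7071 ≤ 1.5 ⇒ ∈ W
candidate 5: n = (0, -1, -1, -1) → π⊥ ≈ (+0.0000, -0.4142); max(|x|,|y|,|x±y|/√2) = 0.4142 ≤ 1.5 ⇒ ∈ W
candidate 6: n = (-1, 1, 1, -1) → π⊥ ≈ (-2.4142, -1.0000); max(|x|,|y|,|x±y|/√2) = 2.4142 > 1.5 ⇒ ∉ W
candidate 7: n = (3, -2, 3, -2) → π⊥ ≈ (+3.0000, -5.8284); max(|x|,|y|,|x±y|/√2) = 6.2426 > 1.5 ⇒ ∉ W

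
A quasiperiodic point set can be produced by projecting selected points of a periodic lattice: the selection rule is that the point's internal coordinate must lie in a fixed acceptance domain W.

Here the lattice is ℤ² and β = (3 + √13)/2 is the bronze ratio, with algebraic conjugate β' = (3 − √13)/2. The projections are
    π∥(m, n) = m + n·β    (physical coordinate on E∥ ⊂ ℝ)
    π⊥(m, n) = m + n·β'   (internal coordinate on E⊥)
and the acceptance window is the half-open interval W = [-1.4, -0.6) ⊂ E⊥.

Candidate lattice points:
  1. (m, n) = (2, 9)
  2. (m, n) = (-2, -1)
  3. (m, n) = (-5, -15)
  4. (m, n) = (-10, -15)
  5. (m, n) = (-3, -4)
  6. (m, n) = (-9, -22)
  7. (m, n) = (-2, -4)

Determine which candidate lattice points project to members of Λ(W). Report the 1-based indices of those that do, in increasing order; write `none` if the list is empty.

Compute β' = (3−√13)/2 = -0.30278, so π⊥(m,n) = m -0.30278·n.
[1] lift (2,9): star map gives -0.72498; window check -1.4 ≤ -0.72498 < -0.6 is true → IN Λ
[2] lift (-2,-1): star map gives -1.69722; window check -1.4 ≤ -1.69722 < -0.6 is false → out
[3] lift (-5,-15): star map gives -0.45837; window check -1.4 ≤ -0.45837 < -0.6 is false → out
[4] lift (-10,-15): star map gives -5.45837; window check -1.4 ≤ -5.45837 < -0.6 is false → out
[5] lift (-3,-4): star map gives -1.78890; window check -1.4 ≤ -1.78890 < -0.6 is false → out
[6] lift (-9,-22): star map gives -2.33894; window check -1.4 ≤ -2.33894 < -0.6 is false → out
[7] lift (-2,-4): star map gives -0.78890; window check -1.4 ≤ -0.78890 < -0.6 is true → IN Λ

1, 7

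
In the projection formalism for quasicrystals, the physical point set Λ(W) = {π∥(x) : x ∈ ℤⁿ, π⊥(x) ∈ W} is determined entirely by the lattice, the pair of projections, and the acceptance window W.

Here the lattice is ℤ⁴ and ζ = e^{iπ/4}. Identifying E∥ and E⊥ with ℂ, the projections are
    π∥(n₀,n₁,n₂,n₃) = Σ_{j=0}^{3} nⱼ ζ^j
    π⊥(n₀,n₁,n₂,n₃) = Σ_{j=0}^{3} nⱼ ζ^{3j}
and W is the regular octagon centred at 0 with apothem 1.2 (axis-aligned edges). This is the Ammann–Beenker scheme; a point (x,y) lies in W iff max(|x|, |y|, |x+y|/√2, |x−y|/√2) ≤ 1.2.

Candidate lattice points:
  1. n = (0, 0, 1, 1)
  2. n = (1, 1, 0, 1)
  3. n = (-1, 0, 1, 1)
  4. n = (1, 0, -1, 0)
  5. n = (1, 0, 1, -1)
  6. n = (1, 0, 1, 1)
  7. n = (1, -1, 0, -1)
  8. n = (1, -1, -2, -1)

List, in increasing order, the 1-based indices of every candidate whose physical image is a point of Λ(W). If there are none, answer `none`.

1, 3, 8

Internal map: ζ^{3j} for j=0..3 gives (1,0), (−√2/2,√2/2), (0,−1), (√2/2,√2/2).
#1 (0, 0, 1, 1): internal (0.7071, -0.2929); octagon support 0.7071 vs apothem 1.2 → ∈ W
#2 (1, 1, 0, 1): internal (1.0000, 1.4142); octagon support 1.7071 vs apothem 1.2 → ∉ W
#3 (-1, 0, 1, 1): internal (-0.2929, -0.2929); octagon support 0.4142 vs apothem 1.2 → ∈ W
#4 (1, 0, -1, 0): internal (1.0000, 1.0000); octagon support 1.4142 vs apothem 1.2 → ∉ W
#5 (1, 0, 1, -1): internal (0.2929, -1.7071); octagon support 1.7071 vs apothem 1.2 → ∉ W
#6 (1, 0, 1, 1): internal (1.7071, -0.2929); octagon support 1.7071 vs apothem 1.2 → ∉ W
#7 (1, -1, 0, -1): internal (1.0000, -1.4142); octagon support 1.7071 vs apothem 1.2 → ∉ W
#8 (1, -1, -2, -1): internal (1.0000, 0.5858); octagon support 1.1213 vs apothem 1.2 → ∈ W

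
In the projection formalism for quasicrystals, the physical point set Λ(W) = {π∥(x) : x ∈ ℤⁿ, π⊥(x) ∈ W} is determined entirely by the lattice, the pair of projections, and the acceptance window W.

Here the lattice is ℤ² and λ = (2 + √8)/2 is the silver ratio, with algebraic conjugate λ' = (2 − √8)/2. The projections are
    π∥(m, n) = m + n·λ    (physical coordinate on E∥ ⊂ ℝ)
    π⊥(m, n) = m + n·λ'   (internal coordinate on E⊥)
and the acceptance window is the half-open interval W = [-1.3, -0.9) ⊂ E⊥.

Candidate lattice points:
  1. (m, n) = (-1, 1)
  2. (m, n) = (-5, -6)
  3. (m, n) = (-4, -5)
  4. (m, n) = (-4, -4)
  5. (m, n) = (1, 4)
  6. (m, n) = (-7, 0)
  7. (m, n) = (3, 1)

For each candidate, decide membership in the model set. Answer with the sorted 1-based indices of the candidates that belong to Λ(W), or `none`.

none

λ' = (2−√8)/2 ≈ -0.41421.
candidate 1: (m,n)=(-1,1) → π∥ = -1+1·λ ≈ 1.41421, π⊥ = -1+1·λ' ≈ -1.41421 ∉ [-1.3, -0.9) ⇒ out
candidate 2: (m,n)=(-5,-6) → π∥ = -5-6·λ ≈ -19.48528, π⊥ = -5-6·λ' ≈ -2.51472 ∉ [-1.3, -0.9) ⇒ out
candidate 3: (m,n)=(-4,-5) → π∥ = -4-5·λ ≈ -16.07107, π⊥ = -4-5·λ' ≈ -1.92893 ∉ [-1.3, -0.9) ⇒ out
candidate 4: (m,n)=(-4,-4) → π∥ = -4-4·λ ≈ -13.65685, π⊥ = -4-4·λ' ≈ -2.34315 ∉ [-1.3, -0.9) ⇒ out
candidate 5: (m,n)=(1,4) → π∥ = 1+4·λ ≈ 10.65685, π⊥ = 1+4·λ' ≈ -0.65685 ∉ [-1.3, -0.9) ⇒ out
candidate 6: (m,n)=(-7,0) → π∥ = -7+0·λ ≈ -7.00000, π⊥ = -7+0·λ' ≈ -7.00000 ∉ [-1.3, -0.9) ⇒ out
candidate 7: (m,n)=(3,1) → π∥ = 3+1·λ ≈ 5.41421, π⊥ = 3+1·λ' ≈ 2.58579 ∉ [-1.3, -0.9) ⇒ out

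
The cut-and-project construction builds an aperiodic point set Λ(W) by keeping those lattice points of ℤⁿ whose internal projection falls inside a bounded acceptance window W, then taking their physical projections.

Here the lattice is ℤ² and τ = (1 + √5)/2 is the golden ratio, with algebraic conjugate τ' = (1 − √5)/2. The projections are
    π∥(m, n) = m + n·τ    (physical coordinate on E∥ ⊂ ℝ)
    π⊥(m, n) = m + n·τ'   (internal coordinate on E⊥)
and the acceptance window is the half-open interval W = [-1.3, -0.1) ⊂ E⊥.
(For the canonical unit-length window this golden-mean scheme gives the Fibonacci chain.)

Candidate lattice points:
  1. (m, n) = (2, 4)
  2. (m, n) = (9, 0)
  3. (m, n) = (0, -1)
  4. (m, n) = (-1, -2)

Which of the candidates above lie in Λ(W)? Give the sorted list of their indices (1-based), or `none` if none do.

1

Numerically τ ≈ 1.61803 and τ' = −1/τ ≈ -0.61803.
[1] lift (2,4): star map gives -0.47214; window check -1.3 ≤ -0.47214 < -0.1 is true → IN Λ
[2] lift (9,0): star map gives 9.00000; window check -1.3 ≤ 9.00000 < -0.1 is false → out
[3] lift (0,-1): star map gives 0.61803; window check -1.3 ≤ 0.61803 < -0.1 is false → out
[4] lift (-1,-2): star map gives 0.23607; window check -1.3 ≤ 0.23607 < -0.1 is false → out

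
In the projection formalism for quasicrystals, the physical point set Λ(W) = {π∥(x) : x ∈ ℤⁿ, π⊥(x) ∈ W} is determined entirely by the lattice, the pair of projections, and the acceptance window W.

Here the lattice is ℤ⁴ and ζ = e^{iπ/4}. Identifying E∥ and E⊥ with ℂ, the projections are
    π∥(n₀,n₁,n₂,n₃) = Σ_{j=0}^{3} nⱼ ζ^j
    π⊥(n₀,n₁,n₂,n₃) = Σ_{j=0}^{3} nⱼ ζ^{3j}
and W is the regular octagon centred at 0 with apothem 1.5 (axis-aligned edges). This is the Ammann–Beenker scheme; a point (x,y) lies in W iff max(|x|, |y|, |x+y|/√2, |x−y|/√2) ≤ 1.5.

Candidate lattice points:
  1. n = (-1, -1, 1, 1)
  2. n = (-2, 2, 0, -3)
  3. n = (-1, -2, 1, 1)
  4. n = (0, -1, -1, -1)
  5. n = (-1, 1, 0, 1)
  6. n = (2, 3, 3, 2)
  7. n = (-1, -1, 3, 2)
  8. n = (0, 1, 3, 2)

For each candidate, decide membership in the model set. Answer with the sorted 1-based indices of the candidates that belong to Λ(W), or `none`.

With ζ = e^{iπ/4} the internal vectors are ζ^0,ζ^3,ζ^6,ζ^9.
candidate 1: n = (-1, -1, 1, 1) → π⊥ ≈ (+0.4142, -1.0000); max(|x|,|y|,|x±y|/√2) = 1.0000 ≤ 1.5 ⇒ ∈ W
candidate 2: n = (-2, 2, 0, -3) → π⊥ ≈ (-5.5355, -0.7071); max(|x|,|y|,|x±y|/√2) = 5.5355 > 1.5 ⇒ ∉ W
candidate 3: n = (-1, -2, 1, 1) → π⊥ ≈ (+1.1213, -1.7071); max(|x|,|y|,|x±y|/√2) = 2.0000 > 1.5 ⇒ ∉ W
candidate 4: n = (0, -1, -1, -1) → π⊥ ≈ (+0.0000, -0.4142); max(|x|,|y|,|x±y|/√2) = 0.4142 ≤ 1.5 ⇒ ∈ W
candidate 5: n = (-1, 1, 0, 1) → π⊥ ≈ (-1.0000, +1.4142); max(|x|,|y|,|x±y|/√2) = 1.7071 > 1.5 ⇒ ∉ W
candidate 6: n = (2, 3, 3, 2) → π⊥ ≈ (+1.2929, +0.5355); max(|x|,|y|,|x±y|/√2) = 1.2929 ≤ 1.5 ⇒ ∈ W
candidate 7: n = (-1, -1, 3, 2) → π⊥ ≈ (+1.1213, -2.2929); max(|x|,|y|,|x±y|/√2) = 2.4142 > 1.5 ⇒ ∉ W
candidate 8: n = (0, 1, 3, 2) → π⊥ ≈ (+0.7071, -0.8787); max(|x|,|y|,|x±y|/√2) = 1.1213 ≤ 1.5 ⇒ ∈ W

1, 4, 6, 8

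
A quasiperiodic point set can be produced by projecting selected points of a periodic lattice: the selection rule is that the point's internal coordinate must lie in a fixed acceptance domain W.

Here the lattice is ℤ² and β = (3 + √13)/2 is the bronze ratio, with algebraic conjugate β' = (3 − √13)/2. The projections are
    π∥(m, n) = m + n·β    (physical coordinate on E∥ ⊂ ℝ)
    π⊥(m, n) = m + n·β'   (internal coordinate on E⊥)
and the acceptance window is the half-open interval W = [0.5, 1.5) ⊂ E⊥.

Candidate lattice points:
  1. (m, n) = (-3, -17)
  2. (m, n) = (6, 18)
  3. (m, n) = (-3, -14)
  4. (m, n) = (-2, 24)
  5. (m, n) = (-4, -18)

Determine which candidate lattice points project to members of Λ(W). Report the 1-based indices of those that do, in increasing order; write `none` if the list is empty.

Compute β' = (3−√13)/2 = -0.30278, so π⊥(m,n) = m -0.30278·n.
[1] lift (-3,-17): star map gives 2.14719; window check 0.5 ≤ 2.14719 < 1.5 is false → out
[2] lift (6,18): star map gives 0.55004; window check 0.5 ≤ 0.55004 < 1.5 is true → IN Λ
[3] lift (-3,-14): star map gives 1.23886; window check 0.5 ≤ 1.23886 < 1.5 is true → IN Λ
[4] lift (-2,24): star map gives -9.26662; window check 0.5 ≤ -9.26662 < 1.5 is false → out
[5] lift (-4,-18): star map gives 1.44996; window check 0.5 ≤ 1.44996 < 1.5 is true → IN Λ

2, 3, 5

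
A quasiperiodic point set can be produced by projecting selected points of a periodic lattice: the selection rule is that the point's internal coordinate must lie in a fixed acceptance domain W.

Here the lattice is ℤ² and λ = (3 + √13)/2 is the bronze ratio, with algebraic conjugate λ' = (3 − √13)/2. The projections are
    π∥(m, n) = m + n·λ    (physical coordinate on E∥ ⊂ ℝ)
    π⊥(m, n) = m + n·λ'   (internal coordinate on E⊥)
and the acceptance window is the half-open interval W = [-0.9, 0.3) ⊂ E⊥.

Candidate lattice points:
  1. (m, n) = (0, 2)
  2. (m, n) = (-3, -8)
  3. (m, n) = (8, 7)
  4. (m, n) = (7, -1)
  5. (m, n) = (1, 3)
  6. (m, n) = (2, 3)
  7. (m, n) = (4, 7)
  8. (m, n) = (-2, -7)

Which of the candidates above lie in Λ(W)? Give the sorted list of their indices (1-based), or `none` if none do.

λ' = (3−√13)/2 ≈ -0.3028.
[1] lift (0,2): star map gives -0.6056; window check -0.9 ≤ -0.6056 < 0.3 is true → IN Λ
[2] lift (-3,-8): star map gives -0.5778; window check -0.9 ≤ -0.5778 < 0.3 is true → IN Λ
[3] lift (8,7): star map gives 5.8806; window check -0.9 ≤ 5.8806 < 0.3 is false → out
[4] lift (7,-1): star map gives 7.3028; window check -0.9 ≤ 7.3028 < 0.3 is false → out
[5] lift (1,3): star map gives 0.0917; window check -0.9 ≤ 0.0917 < 0.3 is true → IN Λ
[6] lift (2,3): star map gives 1.0917; window check -0.9 ≤ 1.0917 < 0.3 is false → out
[7] lift (4,7): star map gives 1.8806; window check -0.9 ≤ 1.8806 < 0.3 is false → out
[8] lift (-2,-7): star map gives 0.1194; window check -0.9 ≤ 0.1194 < 0.3 is true → IN Λ

1, 2, 5, 8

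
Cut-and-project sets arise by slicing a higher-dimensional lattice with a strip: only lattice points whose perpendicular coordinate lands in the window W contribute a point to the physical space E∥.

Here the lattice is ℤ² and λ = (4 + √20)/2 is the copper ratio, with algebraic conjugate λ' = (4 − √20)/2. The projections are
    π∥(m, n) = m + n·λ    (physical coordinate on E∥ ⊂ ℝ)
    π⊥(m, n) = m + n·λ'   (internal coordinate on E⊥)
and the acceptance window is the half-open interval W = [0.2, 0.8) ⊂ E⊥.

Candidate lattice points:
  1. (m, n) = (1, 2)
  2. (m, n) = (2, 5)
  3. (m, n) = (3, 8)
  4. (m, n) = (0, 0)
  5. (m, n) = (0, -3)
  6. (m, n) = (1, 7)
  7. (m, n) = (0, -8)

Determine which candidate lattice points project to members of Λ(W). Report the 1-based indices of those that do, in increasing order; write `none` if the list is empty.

Numerically λ ≈ 4.236068 and λ' = −1/λ ≈ -0.236068.
#1 (1,2): internal coord 1 + (2)·λ' = +0.527864; +0.527864 ∈ [0.2, 0.8) → IN Λ
#2 (2,5): internal coord 2 + (5)·λ' = +0.819660; +0.819660 ∉ [0.2, 0.8) → out
#3 (3,8): internal coord 3 + (8)·λ' = +1.111456; +1.111456 ∉ [0.2, 0.8) → out
#4 (0,0): internal coord 0 + (0)·λ' = +0.000000; +0.000000 ∉ [0.2, 0.8) → out
#5 (0,-3): internal coord 0 + (-3)·λ' = +0.708204; +0.708204 ∈ [0.2, 0.8) → IN Λ
#6 (1,7): internal coord 1 + (7)·λ' = -0.652476; -0.652476 ∉ [0.2, 0.8) → out
#7 (0,-8): internal coord 0 + (-8)·λ' = +1.888544; +1.888544 ∉ [0.2, 0.8) → out

1, 5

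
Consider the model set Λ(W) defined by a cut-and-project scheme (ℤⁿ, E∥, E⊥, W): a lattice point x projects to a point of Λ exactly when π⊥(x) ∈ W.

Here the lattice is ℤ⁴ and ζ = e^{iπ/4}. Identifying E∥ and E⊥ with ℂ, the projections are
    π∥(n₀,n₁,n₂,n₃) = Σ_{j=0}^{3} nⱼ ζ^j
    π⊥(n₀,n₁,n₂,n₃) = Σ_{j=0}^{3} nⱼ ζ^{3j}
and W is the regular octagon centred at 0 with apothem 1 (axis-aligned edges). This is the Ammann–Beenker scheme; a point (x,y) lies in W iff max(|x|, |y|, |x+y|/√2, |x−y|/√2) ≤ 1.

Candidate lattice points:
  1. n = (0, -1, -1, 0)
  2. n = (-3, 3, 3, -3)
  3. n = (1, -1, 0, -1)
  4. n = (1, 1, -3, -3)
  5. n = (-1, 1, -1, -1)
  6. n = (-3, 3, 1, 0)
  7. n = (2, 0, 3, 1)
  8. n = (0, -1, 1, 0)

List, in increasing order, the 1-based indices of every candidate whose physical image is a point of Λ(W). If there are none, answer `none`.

π⊥(n) = n₀ + n₁ζ³ + n₂ζ⁶ + n₃ζ⁹ where ζ = e^{iπ/4}.
#1 (0, -1, -1, 0): internal (0.7071, 0.2929); octagon support 0.7071 vs apothem 1 → ∈ W
#2 (-3, 3, 3, -3): internal (-7.2426, -3.0000); octagon support 7.2426 vs apothem 1 → ∉ W
#3 (1, -1, 0, -1): internal (1.0000, -1.4142); octagon support 1.7071 vs apothem 1 → ∉ W
#4 (1, 1, -3, -3): internal (-1.8284, 1.5858); octagon support 2.4142 vs apothem 1 → ∉ W
#5 (-1, 1, -1, -1): internal (-2.4142, 1.0000); octagon support 2.4142 vs apothem 1 → ∉ W
#6 (-3, 3, 1, 0): internal (-5.1213, 1.1213); octagon support 5.1213 vs apothem 1 → ∉ W
#7 (2, 0, 3, 1): internal (2.7071, -2.2929); octagon support 3.5355 vs apothem 1 → ∉ W
#8 (0, -1, 1, 0): internal (0.7071, -1.7071); octagon support 1.7071 vs apothem 1 → ∉ W

1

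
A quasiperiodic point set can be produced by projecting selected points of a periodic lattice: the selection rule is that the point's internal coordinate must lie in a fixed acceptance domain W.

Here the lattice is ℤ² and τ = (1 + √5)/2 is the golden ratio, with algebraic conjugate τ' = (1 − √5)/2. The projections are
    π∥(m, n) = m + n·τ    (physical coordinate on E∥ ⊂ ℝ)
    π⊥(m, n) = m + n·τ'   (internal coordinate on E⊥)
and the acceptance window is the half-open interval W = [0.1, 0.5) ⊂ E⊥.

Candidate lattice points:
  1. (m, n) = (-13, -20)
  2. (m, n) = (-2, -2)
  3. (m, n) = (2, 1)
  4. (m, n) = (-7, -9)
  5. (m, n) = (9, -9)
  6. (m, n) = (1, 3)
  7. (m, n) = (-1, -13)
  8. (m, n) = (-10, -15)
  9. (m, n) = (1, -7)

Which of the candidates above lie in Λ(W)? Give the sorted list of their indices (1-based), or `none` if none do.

Numerically τ ≈ 1.6180 and τ' = −1/τ ≈ -0.6180.
[1] lift (-13,-20): star map gives -0.6393; window check 0.1 ≤ -0.6393 < 0.5 is false → out
[2] lift (-2,-2): star map gives -0.7639; window check 0.1 ≤ -0.7639 < 0.5 is false → out
[3] lift (2,1): star map gives 1.3820; window check 0.1 ≤ 1.3820 < 0.5 is false → out
[4] lift (-7,-9): star map gives -1.4377; window check 0.1 ≤ -1.4377 < 0.5 is false → out
[5] lift (9,-9): star map gives 14.5623; window check 0.1 ≤ 14.5623 < 0.5 is false → out
[6] lift (1,3): star map gives -0.8541; window check 0.1 ≤ -0.8541 < 0.5 is false → out
[7] lift (-1,-13): star map gives 7.0344; window check 0.1 ≤ 7.0344 < 0.5 is false → out
[8] lift (-10,-15): star map gives -0.7295; window check 0.1 ≤ -0.7295 < 0.5 is false → out
[9] lift (1,-7): star map gives 5.3262; window check 0.1 ≤ 5.3262 < 0.5 is false → out

none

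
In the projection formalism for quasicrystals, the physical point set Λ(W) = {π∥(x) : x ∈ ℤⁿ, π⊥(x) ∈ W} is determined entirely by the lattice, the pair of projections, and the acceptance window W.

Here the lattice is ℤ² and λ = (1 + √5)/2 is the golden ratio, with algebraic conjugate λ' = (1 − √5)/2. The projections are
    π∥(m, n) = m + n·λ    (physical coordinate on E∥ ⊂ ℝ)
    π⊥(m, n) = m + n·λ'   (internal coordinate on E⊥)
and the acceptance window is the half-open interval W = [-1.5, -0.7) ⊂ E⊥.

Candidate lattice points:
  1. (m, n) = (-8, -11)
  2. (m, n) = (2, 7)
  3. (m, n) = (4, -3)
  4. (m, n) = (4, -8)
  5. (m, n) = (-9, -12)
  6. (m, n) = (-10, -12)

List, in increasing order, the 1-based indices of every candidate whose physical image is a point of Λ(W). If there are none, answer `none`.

1

Compute λ' = (1−√5)/2 = -0.618034, so π⊥(m,n) = m -0.618034·n.
candidate 1: (m,n)=(-8,-11) → π∥ = -8-11·λ ≈ -25.798374, π⊥ = -8-11·λ' ≈ -1.201626 ∈ [-1.5, -0.7) ⇒ IN Λ
candidate 2: (m,n)=(2,7) → π∥ = 2+7·λ ≈ 13.326238, π⊥ = 2+7·λ' ≈ -2.326238 ∉ [-1.5, -0.7) ⇒ out
candidate 3: (m,n)=(4,-3) → π∥ = 4-3·λ ≈ -0.854102, π⊥ = 4-3·λ' ≈ 5.854102 ∉ [-1.5, -0.7) ⇒ out
candidate 4: (m,n)=(4,-8) → π∥ = 4-8·λ ≈ -8.944272, π⊥ = 4-8·λ' ≈ 8.944272 ∉ [-1.5, -0.7) ⇒ out
candidate 5: (m,n)=(-9,-12) → π∥ = -9-12·λ ≈ -28.416408, π⊥ = -9-12·λ' ≈ -1.583592 ∉ [-1.5, -0.7) ⇒ out
candidate 6: (m,n)=(-10,-12) → π∥ = -10-12·λ ≈ -29.416408, π⊥ = -10-12·λ' ≈ -2.583592 ∉ [-1.5, -0.7) ⇒ out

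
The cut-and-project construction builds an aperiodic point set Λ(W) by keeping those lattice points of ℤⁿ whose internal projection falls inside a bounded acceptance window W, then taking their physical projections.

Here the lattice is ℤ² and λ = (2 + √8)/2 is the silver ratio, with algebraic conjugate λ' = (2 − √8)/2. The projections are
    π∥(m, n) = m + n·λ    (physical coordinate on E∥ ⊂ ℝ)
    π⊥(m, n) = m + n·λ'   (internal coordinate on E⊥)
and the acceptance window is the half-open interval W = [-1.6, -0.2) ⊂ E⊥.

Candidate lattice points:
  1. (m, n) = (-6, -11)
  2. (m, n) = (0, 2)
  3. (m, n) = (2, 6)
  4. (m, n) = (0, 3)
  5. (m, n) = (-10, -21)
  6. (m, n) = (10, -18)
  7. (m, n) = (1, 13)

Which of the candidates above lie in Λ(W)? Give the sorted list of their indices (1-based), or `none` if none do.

λ' = (2−√8)/2 ≈ -0.414214.
#1 (-6,-11): internal coord -6 + (-11)·λ' = -1.443651; -1.443651 ∈ [-1.6, -0.2) → IN Λ
#2 (0,2): internal coord 0 + (2)·λ' = -0.828427; -0.828427 ∈ [-1.6, -0.2) → IN Λ
#3 (2,6): internal coord 2 + (6)·λ' = -0.485281; -0.485281 ∈ [-1.6, -0.2) → IN Λ
#4 (0,3): internal coord 0 + (3)·λ' = -1.242641; -1.242641 ∈ [-1.6, -0.2) → IN Λ
#5 (-10,-21): internal coord -10 + (-21)·λ' = -1.301515; -1.301515 ∈ [-1.6, -0.2) → IN Λ
#6 (10,-18): internal coord 10 + (-18)·λ' = +17.455844; +17.455844 ∉ [-1.6, -0.2) → out
#7 (1,13): internal coord 1 + (13)·λ' = -4.384776; -4.384776 ∉ [-1.6, -0.2) → out

1, 2, 3, 4, 5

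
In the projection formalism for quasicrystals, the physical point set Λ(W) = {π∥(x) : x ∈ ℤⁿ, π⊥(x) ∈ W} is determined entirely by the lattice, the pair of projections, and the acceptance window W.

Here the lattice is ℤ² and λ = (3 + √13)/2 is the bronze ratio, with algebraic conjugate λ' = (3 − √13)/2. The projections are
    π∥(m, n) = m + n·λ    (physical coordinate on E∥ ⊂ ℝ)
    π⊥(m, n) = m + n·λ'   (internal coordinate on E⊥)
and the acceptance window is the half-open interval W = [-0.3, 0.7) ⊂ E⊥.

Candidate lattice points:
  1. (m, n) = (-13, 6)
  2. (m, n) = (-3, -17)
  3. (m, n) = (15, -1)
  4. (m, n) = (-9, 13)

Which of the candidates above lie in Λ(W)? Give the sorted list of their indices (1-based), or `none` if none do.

none

Numerically λ ≈ 3.302776 and λ' = −1/λ ≈ -0.302776.
[1] lift (-13,6): star map gives -14.816654; window check -0.3 ≤ -14.816654 < 0.7 is false → out
[2] lift (-3,-17): star map gives 2.147186; window check -0.3 ≤ 2.147186 < 0.7 is false → out
[3] lift (15,-1): star map gives 15.302776; window check -0.3 ≤ 15.302776 < 0.7 is false → out
[4] lift (-9,13): star map gives -12.936083; window check -0.3 ≤ -12.936083 < 0.7 is false → out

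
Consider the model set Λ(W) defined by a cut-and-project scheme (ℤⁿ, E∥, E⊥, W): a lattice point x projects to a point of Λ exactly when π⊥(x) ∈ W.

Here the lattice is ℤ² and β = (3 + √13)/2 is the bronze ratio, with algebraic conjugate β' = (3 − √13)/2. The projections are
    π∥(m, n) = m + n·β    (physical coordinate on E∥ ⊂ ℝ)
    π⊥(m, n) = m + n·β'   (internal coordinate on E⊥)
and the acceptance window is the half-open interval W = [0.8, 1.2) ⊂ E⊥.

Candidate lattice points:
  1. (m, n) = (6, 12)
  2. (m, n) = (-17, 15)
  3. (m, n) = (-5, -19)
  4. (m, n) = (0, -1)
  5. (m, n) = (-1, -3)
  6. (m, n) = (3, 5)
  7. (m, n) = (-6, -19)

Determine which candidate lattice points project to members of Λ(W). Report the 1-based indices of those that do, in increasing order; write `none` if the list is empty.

none

Numerically β ≈ 3.30278 and β' = −1/β ≈ -0.30278.
candidate 1: (m,n)=(6,12) → π∥ = 6+12·β ≈ 45.63331, π⊥ = 6+12·β' ≈ 2.36669 ∉ [0.8, 1.2) ⇒ out
candidate 2: (m,n)=(-17,15) → π∥ = -17+15·β ≈ 32.54163, π⊥ = -17+15·β' ≈ -21.54163 ∉ [0.8, 1.2) ⇒ out
candidate 3: (m,n)=(-5,-19) → π∥ = -5-19·β ≈ -67.75274, π⊥ = -5-19·β' ≈ 0.75274 ∉ [0.8, 1.2) ⇒ out
candidate 4: (m,n)=(0,-1) → π∥ = 0-1·β ≈ -3.30278, π⊥ = 0-1·β' ≈ 0.30278 ∉ [0.8, 1.2) ⇒ out
candidate 5: (m,n)=(-1,-3) → π∥ = -1-3·β ≈ -10.90833, π⊥ = -1-3·β' ≈ -0.09167 ∉ [0.8, 1.2) ⇒ out
candidate 6: (m,n)=(3,5) → π∥ = 3+5·β ≈ 19.51388, π⊥ = 3+5·β' ≈ 1.48612 ∉ [0.8, 1.2) ⇒ out
candidate 7: (m,n)=(-6,-19) → π∥ = -6-19·β ≈ -68.75274, π⊥ = -6-19·β' ≈ -0.24726 ∉ [0.8, 1.2) ⇒ out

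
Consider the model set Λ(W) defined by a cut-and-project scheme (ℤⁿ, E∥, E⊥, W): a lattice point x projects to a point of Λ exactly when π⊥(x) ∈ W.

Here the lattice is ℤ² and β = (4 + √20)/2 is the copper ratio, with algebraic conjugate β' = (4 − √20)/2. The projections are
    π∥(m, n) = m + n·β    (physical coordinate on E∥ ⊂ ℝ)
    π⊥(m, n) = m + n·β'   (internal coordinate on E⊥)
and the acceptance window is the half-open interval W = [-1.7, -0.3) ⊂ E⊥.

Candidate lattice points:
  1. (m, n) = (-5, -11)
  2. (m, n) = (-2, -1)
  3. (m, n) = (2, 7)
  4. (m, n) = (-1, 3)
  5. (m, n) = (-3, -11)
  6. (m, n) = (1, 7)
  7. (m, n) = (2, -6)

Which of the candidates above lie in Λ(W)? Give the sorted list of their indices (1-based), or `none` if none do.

β' = (4−√20)/2 ≈ -0.236068.
#1 (-5,-11): internal coord -5 + (-11)·β' = -2.403252; -2.403252 ∉ [-1.7, -0.3) → out
#2 (-2,-1): internal coord -2 + (-1)·β' = -1.763932; -1.763932 ∉ [-1.7, -0.3) → out
#3 (2,7): internal coord 2 + (7)·β' = +0.347524; +0.347524 ∉ [-1.7, -0.3) → out
#4 (-1,3): internal coord -1 + (3)·β' = -1.708204; -1.708204 ∉ [-1.7, -0.3) → out
#5 (-3,-11): internal coord -3 + (-11)·β' = -0.403252; -0.403252 ∈ [-1.7, -0.3) → IN Λ
#6 (1,7): internal coord 1 + (7)·β' = -0.652476; -0.652476 ∈ [-1.7, -0.3) → IN Λ
#7 (2,-6): internal coord 2 + (-6)·β' = +3.416408; +3.416408 ∉ [-1.7, -0.3) → out

5, 6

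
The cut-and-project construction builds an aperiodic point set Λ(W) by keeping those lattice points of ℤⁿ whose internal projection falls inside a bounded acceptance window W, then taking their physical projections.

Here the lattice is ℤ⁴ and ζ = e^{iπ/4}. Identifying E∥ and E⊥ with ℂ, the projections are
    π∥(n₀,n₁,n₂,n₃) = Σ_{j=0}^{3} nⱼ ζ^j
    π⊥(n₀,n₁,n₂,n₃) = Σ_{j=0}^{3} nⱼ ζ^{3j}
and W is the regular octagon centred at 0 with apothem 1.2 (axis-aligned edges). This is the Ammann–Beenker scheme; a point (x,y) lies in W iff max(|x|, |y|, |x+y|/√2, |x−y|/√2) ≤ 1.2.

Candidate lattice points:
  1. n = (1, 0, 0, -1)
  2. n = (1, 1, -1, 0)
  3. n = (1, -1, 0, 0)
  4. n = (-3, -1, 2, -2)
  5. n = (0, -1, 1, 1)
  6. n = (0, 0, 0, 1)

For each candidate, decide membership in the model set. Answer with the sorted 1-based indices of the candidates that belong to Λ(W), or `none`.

With ζ = e^{iπ/4} the internal vectors are ζ^0,ζ^3,ζ^6,ζ^9.
#1 (1, 0, 0, -1): internal (0.2929, -0.7071); octagon support 0.7071 vs apothem 1.2 → ∈ W
#2 (1, 1, -1, 0): internal (0.2929, 1.7071); octagon support 1.7071 vs apothem 1.2 → ∉ W
#3 (1, -1, 0, 0): internal (1.7071, -0.7071); octagon support 1.7071 vs apothem 1.2 → ∉ W
#4 (-3, -1, 2, -2): internal (-3.7071, -4.1213); octagon support 5.5355 vs apothem 1.2 → ∉ W
#5 (0, -1, 1, 1): internal (1.4142, -1.0000); octagon support 1.7071 vs apothem 1.2 → ∉ W
#6 (0, 0, 0, 1): internal (0.7071, 0.7071); octagon support 1.0000 vs apothem 1.2 → ∈ W

1, 6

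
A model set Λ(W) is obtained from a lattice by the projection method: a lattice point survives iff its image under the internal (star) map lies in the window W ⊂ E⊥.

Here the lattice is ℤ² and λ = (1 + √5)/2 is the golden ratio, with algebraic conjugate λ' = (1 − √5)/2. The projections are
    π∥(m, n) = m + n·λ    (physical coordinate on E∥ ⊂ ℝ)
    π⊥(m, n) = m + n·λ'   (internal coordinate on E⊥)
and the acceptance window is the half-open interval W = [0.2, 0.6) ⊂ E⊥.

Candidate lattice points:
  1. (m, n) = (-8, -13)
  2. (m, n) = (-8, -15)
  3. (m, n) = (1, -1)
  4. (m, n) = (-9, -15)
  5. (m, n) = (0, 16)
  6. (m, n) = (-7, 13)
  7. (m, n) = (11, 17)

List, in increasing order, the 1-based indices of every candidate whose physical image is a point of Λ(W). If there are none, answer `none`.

4, 7

Numerically λ ≈ 1.6180 and λ' = −1/λ ≈ -0.6180.
[1] lift (-8,-13): star map gives 0.0344; window check 0.2 ≤ 0.0344 < 0.6 is false → out
[2] lift (-8,-15): star map gives 1.2705; window check 0.2 ≤ 1.2705 < 0.6 is false → out
[3] lift (1,-1): star map gives 1.6180; window check 0.2 ≤ 1.6180 < 0.6 is false → out
[4] lift (-9,-15): star map gives 0.2705; window check 0.2 ≤ 0.2705 < 0.6 is true → IN Λ
[5] lift (0,16): star map gives -9.8885; window check 0.2 ≤ -9.8885 < 0.6 is false → out
[6] lift (-7,13): star map gives -15.0344; window check 0.2 ≤ -15.0344 < 0.6 is false → out
[7] lift (11,17): star map gives 0.4934; window check 0.2 ≤ 0.4934 < 0.6 is true → IN Λ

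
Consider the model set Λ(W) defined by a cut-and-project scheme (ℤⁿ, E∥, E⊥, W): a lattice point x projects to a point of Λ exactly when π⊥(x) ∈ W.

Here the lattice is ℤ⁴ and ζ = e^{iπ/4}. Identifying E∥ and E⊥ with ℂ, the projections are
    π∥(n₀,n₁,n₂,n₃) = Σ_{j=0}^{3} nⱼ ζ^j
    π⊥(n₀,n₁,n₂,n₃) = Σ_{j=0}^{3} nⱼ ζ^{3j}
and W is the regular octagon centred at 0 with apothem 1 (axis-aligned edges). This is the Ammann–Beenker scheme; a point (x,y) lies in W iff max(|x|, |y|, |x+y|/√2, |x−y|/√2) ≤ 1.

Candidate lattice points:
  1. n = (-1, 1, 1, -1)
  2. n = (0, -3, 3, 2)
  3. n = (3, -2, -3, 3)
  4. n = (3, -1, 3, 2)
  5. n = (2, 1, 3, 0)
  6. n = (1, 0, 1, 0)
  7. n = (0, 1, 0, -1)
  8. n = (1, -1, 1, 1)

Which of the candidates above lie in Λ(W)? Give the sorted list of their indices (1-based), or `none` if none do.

none

With ζ = e^{iπ/4} the internal vectors are ζ^0,ζ^3,ζ^6,ζ^9.
candidate 1: n = (-1, 1, 1, -1) → π⊥ ≈ (-2.4142, -1.0000); max(|x|,|y|,|x±y|/√2) = 2.4142 > 1 ⇒ ∉ W
candidate 2: n = (0, -3, 3, 2) → π⊥ ≈ (+3.5355, -3.7071); max(|x|,|y|,|x±y|/√2) = 5.1213 > 1 ⇒ ∉ W
candidate 3: n = (3, -2, -3, 3) → π⊥ ≈ (+6.5355, +3.7071); max(|x|,|y|,|x±y|/√2) = 7.2426 > 1 ⇒ ∉ W
candidate 4: n = (3, -1, 3, 2) → π⊥ ≈ (+5.1213, -2.2929); max(|x|,|y|,|x±y|/√2) = 5.2426 > 1 ⇒ ∉ W
candidate 5: n = (2, 1, 3, 0) → π⊥ ≈ (+1.2929, -2.2929); max(|x|,|y|,|x±y|/√2) = 2.5355 > 1 ⇒ ∉ W
candidate 6: n = (1, 0, 1, 0) → π⊥ ≈ (+1.0000, -1.0000); max(|x|,|y|,|x±y|/√2) = 1.4142 > 1 ⇒ ∉ W
candidate 7: n = (0, 1, 0, -1) → π⊥ ≈ (-1.4142, +0.0000); max(|x|,|y|,|x±y|/√2) = 1.4142 > 1 ⇒ ∉ W
candidate 8: n = (1, -1, 1, 1) → π⊥ ≈ (+2.4142, -1.0000); max(|x|,|y|,|x±y|/√2) = 2.4142 > 1 ⇒ ∉ W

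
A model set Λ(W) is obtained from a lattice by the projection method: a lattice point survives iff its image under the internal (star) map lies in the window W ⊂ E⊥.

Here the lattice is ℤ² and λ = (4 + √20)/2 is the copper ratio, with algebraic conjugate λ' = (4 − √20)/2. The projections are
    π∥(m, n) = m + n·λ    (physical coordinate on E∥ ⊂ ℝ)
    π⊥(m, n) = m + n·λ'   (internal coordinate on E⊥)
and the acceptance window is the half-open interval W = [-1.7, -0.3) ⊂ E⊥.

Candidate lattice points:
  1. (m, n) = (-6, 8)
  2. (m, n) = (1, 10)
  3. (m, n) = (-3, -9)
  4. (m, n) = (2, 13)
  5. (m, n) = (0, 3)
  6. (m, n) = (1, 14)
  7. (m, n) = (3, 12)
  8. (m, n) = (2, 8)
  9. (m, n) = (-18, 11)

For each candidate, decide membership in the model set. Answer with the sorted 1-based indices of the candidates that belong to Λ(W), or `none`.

2, 3, 4, 5

Numerically λ ≈ 4.2361 and λ' = −1/λ ≈ -0.2361.
#1 (-6,8): internal coord -6 + (8)·λ' = -7.8885; -7.8885 ∉ [-1.7, -0.3) → out
#2 (1,10): internal coord 1 + (10)·λ' = -1.3607; -1.3607 ∈ [-1.7, -0.3) → IN Λ
#3 (-3,-9): internal coord -3 + (-9)·λ' = -0.8754; -0.8754 ∈ [-1.7, -0.3) → IN Λ
#4 (2,13): internal coord 2 + (13)·λ' = -1.0689; -1.0689 ∈ [-1.7, -0.3) → IN Λ
#5 (0,3): internal coord 0 + (3)·λ' = -0.7082; -0.7082 ∈ [-1.7, -0.3) → IN Λ
#6 (1,14): internal coord 1 + (14)·λ' = -2.3050; -2.3050 ∉ [-1.7, -0.3) → out
#7 (3,12): internal coord 3 + (12)·λ' = +0.1672; +0.1672 ∉ [-1.7, -0.3) → out
#8 (2,8): internal coord 2 + (8)·λ' = +0.1115; +0.1115 ∉ [-1.7, -0.3) → out
#9 (-18,11): internal coord -18 + (11)·λ' = -20.5967; -20.5967 ∉ [-1.7, -0.3) → out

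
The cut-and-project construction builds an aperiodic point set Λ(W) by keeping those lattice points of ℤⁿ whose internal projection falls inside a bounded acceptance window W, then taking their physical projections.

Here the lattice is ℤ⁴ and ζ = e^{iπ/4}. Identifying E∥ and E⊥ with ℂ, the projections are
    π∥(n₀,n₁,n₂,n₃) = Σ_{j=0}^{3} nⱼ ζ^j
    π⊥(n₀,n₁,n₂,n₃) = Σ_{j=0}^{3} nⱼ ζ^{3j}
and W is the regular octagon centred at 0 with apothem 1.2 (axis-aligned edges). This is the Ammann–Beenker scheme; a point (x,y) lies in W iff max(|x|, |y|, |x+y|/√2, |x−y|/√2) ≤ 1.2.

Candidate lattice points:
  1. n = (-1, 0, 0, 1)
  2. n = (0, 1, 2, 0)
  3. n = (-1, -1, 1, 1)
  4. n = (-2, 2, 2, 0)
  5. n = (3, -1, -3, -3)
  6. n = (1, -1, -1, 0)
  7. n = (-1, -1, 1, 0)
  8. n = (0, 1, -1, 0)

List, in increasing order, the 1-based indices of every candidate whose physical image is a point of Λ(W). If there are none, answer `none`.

Internal map: ζ^{3j} for j=0..3 gives (1,0), (−√2/2,√2/2), (0,−1), (√2/2,√2/2).
candidate 1: n = (-1, 0, 0, 1) → π⊥ ≈ (-0.292893, +0.707107); max(|x|,|y|,|x±y|/√2) = 0.707107 ≤ 1.2 ⇒ ∈ W
candidate 2: n = (0, 1, 2, 0) → π⊥ ≈ (-0.707107, -1.292893); max(|x|,|y|,|x±y|/√2) = 1.414214 > 1.2 ⇒ ∉ W
candidate 3: n = (-1, -1, 1, 1) → π⊥ ≈ (+0.414214, -1.000000); max(|x|,|y|,|x±y|/√2) = 1.000000 ≤ 1.2 ⇒ ∈ W
candidate 4: n = (-2, 2, 2, 0) → π⊥ ≈ (-3.414214, -0.585786); max(|x|,|y|,|x±y|/√2) = 3.414214 > 1.2 ⇒ ∉ W
candidate 5: n = (3, -1, -3, -3) → π⊥ ≈ (+1.585786, +0.171573); max(|x|,|y|,|x±y|/√2) = 1.585786 > 1.2 ⇒ ∉ W
candidate 6: n = (1, -1, -1, 0) → π⊥ ≈ (+1.707107, +0.292893); max(|x|,|y|,|x±y|/√2) = 1.707107 > 1.2 ⇒ ∉ W
candidate 7: n = (-1, -1, 1, 0) → π⊥ ≈ (-0.292893, -1.707107); max(|x|,|y|,|x±y|/√2) = 1.707107 > 1.2 ⇒ ∉ W
candidate 8: n = (0, 1, -1, 0) → π⊥ ≈ (-0.707107, +1.707107); max(|x|,|y|,|x±y|/√2) = 1.707107 > 1.2 ⇒ ∉ W

1, 3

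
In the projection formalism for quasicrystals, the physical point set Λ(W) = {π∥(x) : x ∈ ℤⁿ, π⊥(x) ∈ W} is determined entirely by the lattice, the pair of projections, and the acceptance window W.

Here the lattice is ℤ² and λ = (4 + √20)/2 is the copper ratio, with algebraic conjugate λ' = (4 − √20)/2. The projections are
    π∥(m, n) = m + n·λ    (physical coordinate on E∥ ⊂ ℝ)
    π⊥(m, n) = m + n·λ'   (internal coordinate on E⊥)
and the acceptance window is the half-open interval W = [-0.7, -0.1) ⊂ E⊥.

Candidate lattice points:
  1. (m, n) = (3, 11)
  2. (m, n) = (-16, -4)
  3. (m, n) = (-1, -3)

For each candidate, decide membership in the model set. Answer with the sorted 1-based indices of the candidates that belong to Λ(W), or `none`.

3

Numerically λ ≈ 4.23607 and λ' = −1/λ ≈ -0.23607.
#1 (3,11): internal coord 3 + (11)·λ' = +0.40325; +0.40325 ∉ [-0.7, -0.1) → out
#2 (-16,-4): internal coord -16 + (-4)·λ' = -15.05573; -15.05573 ∉ [-0.7, -0.1) → out
#3 (-1,-3): internal coord -1 + (-3)·λ' = -0.29180; -0.29180 ∈ [-0.7, -0.1) → IN Λ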